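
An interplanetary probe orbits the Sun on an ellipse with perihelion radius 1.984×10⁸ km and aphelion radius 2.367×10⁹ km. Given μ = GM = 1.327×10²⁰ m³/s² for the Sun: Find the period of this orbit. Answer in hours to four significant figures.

T ≈ 220100 hours

Semi-major axis a = (r_p + r_a)/2 = (1.9840×10⁸ + 2.3670×10⁹)/2 = 1.2827×10⁹ km = 1.283×10¹² m.
By Kepler's third law T = 2π√(a³/μ) = 2π × 1.261×10⁸ = 7.924×10⁸ s.
= 2.201×10⁵ hours.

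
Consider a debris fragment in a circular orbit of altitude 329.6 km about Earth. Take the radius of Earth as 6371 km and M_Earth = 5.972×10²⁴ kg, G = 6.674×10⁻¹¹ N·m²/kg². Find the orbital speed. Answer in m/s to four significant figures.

μ = GM = 6.674×10⁻¹¹ × 5.972×10²⁴ = 3.986×10¹⁴ m³/s².
r = 6371 + 329.6 = 6700.6 km = 6.7006×10⁶ m.
For a circular orbit v = √(μ/r) = √(3.986×10¹⁴ / 6.701×10⁶) = √(5.948×10⁷) = 7713 m/s.

v ≈ 7713 m/s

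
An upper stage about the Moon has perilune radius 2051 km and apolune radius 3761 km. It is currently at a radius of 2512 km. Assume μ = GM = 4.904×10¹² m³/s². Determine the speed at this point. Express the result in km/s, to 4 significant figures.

v ≈ 1.489 km/s

Semi-major axis a = (r_p + r_a)/2 = 2906.0 km = 2.906×10⁶ m.
Vis-viva: v² = μ(2/r − 1/a) = 4.904×10¹² × (7.962×10⁻⁷ − 3.441×10⁻⁷) = 2.217×10⁶ m²/s².
v = 1489 m/s = 1.489 km/s.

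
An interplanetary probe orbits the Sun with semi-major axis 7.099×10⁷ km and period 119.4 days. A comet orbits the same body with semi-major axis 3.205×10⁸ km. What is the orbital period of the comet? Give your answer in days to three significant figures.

T₂ ≈ 1150 days

Kepler's third law: T² ∝ a³, so T₂ = T₁ (a₂/a₁)^(3/2).
a₂/a₁ = 4.515, (a₂/a₁)^(3/2) = 9.593.
T₂ = 119.4 × 9.593 = 1145 days.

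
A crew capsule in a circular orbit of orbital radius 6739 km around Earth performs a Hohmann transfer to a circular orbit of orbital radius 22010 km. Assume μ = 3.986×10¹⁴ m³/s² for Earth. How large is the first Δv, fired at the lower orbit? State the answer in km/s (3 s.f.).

r₁ = 6739 km = 6.739×10⁶ m.
r₂ = 22010 km = 2.201×10⁷ m.
Transfer ellipse a_t = (r₁ + r₂)/2 = 1.437×10⁷ m.
At r₁: circular v_c1 = √(μ/r₁) = 7691 m/s; transfer-perigee v_p = √[μ(2/r₁ − 1/a_t)] = 9517 m/s.
Δv₁ = v_p − v_c1 = 1826 m/s.
= 1.826 km/s.

Δv ≈ 1.83 km/s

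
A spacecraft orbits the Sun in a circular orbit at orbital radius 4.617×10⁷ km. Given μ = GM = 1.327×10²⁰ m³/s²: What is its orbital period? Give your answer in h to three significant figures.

T ≈ 1500 h

r = 4.617×10⁷ km = 4.617×10¹⁰ m.
Kepler's third law: T = 2π√(r³/μ) = 2π√((4.617×10¹⁰)³ / 1.327×10²⁰).
r³/μ = 7.417×10¹¹ s², so T = 2π × 8.612×10⁵ = 5.411×10⁶ s.
Converting: 5.411×10⁶ s ÷ 3600 = 1503 h.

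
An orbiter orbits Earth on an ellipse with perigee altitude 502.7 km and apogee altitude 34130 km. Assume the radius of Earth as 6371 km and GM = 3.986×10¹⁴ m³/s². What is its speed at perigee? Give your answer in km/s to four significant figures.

r_p = 6371 + 502.7 = 6873.7 km = 6.8737×10⁶ m.
r_a = 6371 + 34130 = 40501 km = 4.0501×10⁷ m.
Semi-major axis a = (r_p + r_a)/2 = 23687 km = 2.369×10⁷ m.
Vis-viva: v² = μ(2/r − 1/a) = 3.986×10¹⁴ × (2.910×10⁻⁷ − 4.222×10⁻⁸) = 9.915×10⁷ m²/s².
v = 9957 m/s = 9.957 km/s.

v ≈ 9.957 km/s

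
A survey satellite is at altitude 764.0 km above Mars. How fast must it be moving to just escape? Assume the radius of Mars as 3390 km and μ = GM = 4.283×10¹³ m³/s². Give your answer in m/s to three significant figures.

r = 3390 + 764.0 = 4154.0 km = 4.1540×10⁶ m.
Escape speed v_esc = √(2μ/r) = √(2 × 4.283×10¹³ / 4.154×10⁶) = √(2.062×10⁷) = 4541 m/s.

v_esc ≈ 4540 m/s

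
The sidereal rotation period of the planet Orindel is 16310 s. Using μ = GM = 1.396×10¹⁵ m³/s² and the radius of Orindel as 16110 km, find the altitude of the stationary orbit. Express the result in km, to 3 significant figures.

A synchronous orbit has period T, so by Kepler's third law a = (μT²/4π²)^(1/3).
μT²/4π² = 1.396×10¹⁵ × (1.631×10⁴)² / 39.48 = 9.407×10²¹ m³.
a = 2.111×10⁷ m = 21109 km.
Altitude h = a − R = 21109 − 16110 = 4999.5 km.

h_sync ≈ 5000 km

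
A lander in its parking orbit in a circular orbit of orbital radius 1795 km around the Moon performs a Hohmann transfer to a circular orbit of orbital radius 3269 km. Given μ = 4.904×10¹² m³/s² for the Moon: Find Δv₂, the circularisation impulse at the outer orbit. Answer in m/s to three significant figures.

r₁ = 1795 km = 1.795×10⁶ m.
r₂ = 3269 km = 3.269×10⁶ m.
Transfer ellipse a_t = (r₁ + r₂)/2 = 2.532×10⁶ m.
At r₁: circular v_c1 = √(μ/r₁) = 1653 m/s; transfer-perilune v_p = √[μ(2/r₁ − 1/a_t)] = 1878 m/s.
At r₂: circular v_c2 = √(μ/r₂) = 1225 m/s; transfer-apolune v_a = √[μ(2/r₂ − 1/a_t)] = 1031 m/s.
Δv₂ = v_c2 − v_a = 193.5 m/s.

Δv ≈ 194 m/s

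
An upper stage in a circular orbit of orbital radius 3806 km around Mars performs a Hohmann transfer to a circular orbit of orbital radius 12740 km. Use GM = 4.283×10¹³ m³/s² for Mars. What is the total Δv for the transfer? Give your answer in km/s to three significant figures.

Δv_total ≈ 1.40 km/s

r₁ = 3806 km = 3.806×10⁶ m.
r₂ = 12740 km = 1.274×10⁷ m.
Transfer ellipse a_t = (r₁ + r₂)/2 = 8.273×10⁶ m.
At r₁: circular v_c1 = √(μ/r₁) = 3355 m/s; transfer-periapsis v_p = √[μ(2/r₁ − 1/a_t)] = 4163 m/s.
Δv₁ = v_p − v_c1 = 808.3 m/s.
At r₂: circular v_c2 = √(μ/r₂) = 1834 m/s; transfer-apoapsis v_a = √[μ(2/r₂ − 1/a_t)] = 1244 m/s.
Δv₂ = v_c2 − v_a = 589.9 m/s.
Total Δv = Δv₁ + Δv₂ = 1398 m/s = 1.398 km/s.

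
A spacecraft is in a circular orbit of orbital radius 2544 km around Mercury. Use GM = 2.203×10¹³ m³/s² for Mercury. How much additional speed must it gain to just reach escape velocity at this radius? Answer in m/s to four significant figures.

Δv ≈ 1219 m/s

r = 2544 km = 2.544×10⁶ m.
Circular speed v_c = √(μ/r) = 2943 m/s.
Escape speed v_esc = √(2μ/r) = √2 × v_c = 4162 m/s.
Δv = v_esc − v_c = 1219 m/s.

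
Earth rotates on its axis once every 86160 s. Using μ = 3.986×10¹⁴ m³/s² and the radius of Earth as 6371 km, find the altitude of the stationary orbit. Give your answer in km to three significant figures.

h_sync ≈ 35800 km

A synchronous orbit has period T, so by Kepler's third law a = (μT²/4π²)^(1/3).
μT²/4π² = 3.986×10¹⁴ × (8.616×10⁴)² / 39.48 = 7.495×10²² m³.
a = 4.216×10⁷ m = 42163 km.
Altitude h = a − R = 42163 − 6371 = 35792 km.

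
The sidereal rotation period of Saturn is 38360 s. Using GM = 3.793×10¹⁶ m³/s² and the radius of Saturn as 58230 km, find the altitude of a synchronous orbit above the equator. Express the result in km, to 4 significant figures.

A synchronous orbit has period T, so by Kepler's third law a = (μT²/4π²)^(1/3).
μT²/4π² = 3.793×10¹⁶ × (3.836×10⁴)² / 39.48 = 1.414×10²⁴ m³.
a = 1.122×10⁸ m = 1.1223×10⁵ km.
Altitude h = a − R = 1.1223×10⁵ − 58230 = 54005 km.

h_sync ≈ 54000 km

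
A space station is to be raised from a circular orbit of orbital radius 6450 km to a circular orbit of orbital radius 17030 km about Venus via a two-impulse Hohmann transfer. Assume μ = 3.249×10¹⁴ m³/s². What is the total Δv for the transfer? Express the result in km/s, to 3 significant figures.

Δv_total ≈ 2.58 km/s

r₁ = 6450 km = 6.450×10⁶ m.
r₂ = 17030 km = 1.703×10⁷ m.
Transfer ellipse a_t = (r₁ + r₂)/2 = 1.174×10⁷ m.
At r₁: circular v_c1 = √(μ/r₁) = 7097 m/s; transfer-periapsis v_p = √[μ(2/r₁ − 1/a_t)] = 8548 m/s.
Δv₁ = v_p − v_c1 = 1451 m/s.
At r₂: circular v_c2 = √(μ/r₂) = 4368 m/s; transfer-apoapsis v_a = √[μ(2/r₂ − 1/a_t)] = 3238 m/s.
Δv₂ = v_c2 − v_a = 1130 m/s.
Total Δv = Δv₁ + Δv₂ = 2581 m/s = 2.581 km/s.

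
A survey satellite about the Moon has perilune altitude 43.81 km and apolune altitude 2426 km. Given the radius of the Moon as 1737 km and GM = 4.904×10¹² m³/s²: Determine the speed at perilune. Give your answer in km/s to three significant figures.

r_p = 1737 + 43.81 = 1780.8 km = 1.7808×10⁶ m.
r_a = 1737 + 2426 = 4163.0 km = 4.1630×10⁶ m.
Semi-major axis a = (r_p + r_a)/2 = 2971.9 km = 2.972×10⁶ m.
Vis-viva: v² = μ(2/r − 1/a) = 4.904×10¹² × (1.123×10⁻⁶ − 3.365×10⁻⁷) = 3.857×10⁶ m²/s².
v = 1964 m/s = 1.964 km/s.

v ≈ 1.96 km/s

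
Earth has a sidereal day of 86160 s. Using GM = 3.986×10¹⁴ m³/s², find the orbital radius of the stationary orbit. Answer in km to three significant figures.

A synchronous orbit has period T, so by Kepler's third law a = (μT²/4π²)^(1/3).
μT²/4π² = 3.986×10¹⁴ × (8.616×10⁴)² / 39.48 = 7.495×10²² m³.
a = 4.216×10⁷ m = 42163 km.

r_sync ≈ 42200 km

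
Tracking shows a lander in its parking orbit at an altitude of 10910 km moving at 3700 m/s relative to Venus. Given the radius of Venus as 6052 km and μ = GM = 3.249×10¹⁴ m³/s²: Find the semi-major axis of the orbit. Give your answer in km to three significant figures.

r = 6052 + 10910 = 16962 km = 1.696×10⁷ m.
Specific orbital energy ε = v²/2 − μ/r = (3700)²/2 − 3.249×10¹⁴/1.696×10⁷ = -1.231×10⁷ J/kg.
Since ε = −μ/(2a), a = −μ/(2ε) = 1.320×10⁷ m = 13197 km.

a ≈ 13200 km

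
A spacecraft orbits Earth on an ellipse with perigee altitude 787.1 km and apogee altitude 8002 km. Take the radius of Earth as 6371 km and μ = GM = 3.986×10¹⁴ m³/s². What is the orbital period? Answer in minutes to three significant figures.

r_p = 6371 + 787.1 = 7158.1 km = 7.1581×10⁶ m.
r_a = 6371 + 8002 = 14373 km = 1.4373×10⁷ m.
Semi-major axis a = (r_p + r_a)/2 = (7158.1 + 14373)/2 = 10766 km = 1.077×10⁷ m.
By Kepler's third law T = 2π√(a³/μ) = 2π × 1.769×10³ = 1.112×10⁴ s.
= 185.3 minutes.

T ≈ 185 minutes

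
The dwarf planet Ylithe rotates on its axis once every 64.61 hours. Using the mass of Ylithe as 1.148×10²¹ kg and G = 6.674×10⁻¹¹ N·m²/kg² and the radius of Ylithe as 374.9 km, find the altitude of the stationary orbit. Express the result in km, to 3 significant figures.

μ = GM = 6.674×10⁻¹¹ × 1.148×10²¹ = 7.662×10¹⁰ m³/s².
T = 64.61 hours = 2.326×10⁵ s.
A synchronous orbit has period T, so by Kepler's third law a = (μT²/4π²)^(1/3).
μT²/4π² = 7.662×10¹⁰ × (2.326×10⁵)² / 39.48 = 1.050×10²⁰ m³.
a = 4.718×10⁶ m = 4717.6 km.
Altitude h = a − R = 4717.6 − 374.9 = 4342.7 km.

h_sync ≈ 4340 km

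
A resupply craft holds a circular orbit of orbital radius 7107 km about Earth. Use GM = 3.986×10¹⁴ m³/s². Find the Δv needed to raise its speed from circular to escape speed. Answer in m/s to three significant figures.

Δv ≈ 3100 m/s

r = 7107 km = 7.107×10⁶ m.
Circular speed v_c = √(μ/r) = 7489 m/s.
Escape speed v_esc = √(2μ/r) = √2 × v_c = 10590 m/s.
Δv = v_esc − v_c = 3102 m/s.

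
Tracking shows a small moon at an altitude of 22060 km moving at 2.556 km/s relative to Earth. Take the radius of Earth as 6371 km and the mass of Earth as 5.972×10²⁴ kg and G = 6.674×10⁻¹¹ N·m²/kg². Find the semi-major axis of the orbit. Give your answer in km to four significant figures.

μ = GM = 6.674×10⁻¹¹ × 5.972×10²⁴ = 3.986×10¹⁴ m³/s².
r = 6371 + 22060 = 28431 km = 2.843×10⁷ m.
Specific orbital energy ε = v²/2 − μ/r = (2556)²/2 − 3.986×10¹⁴/2.843×10⁷ = -1.075×10⁷ J/kg.
Since ε = −μ/(2a), a = −μ/(2ε) = 1.853×10⁷ m = 18534 km.

a ≈ 18530 km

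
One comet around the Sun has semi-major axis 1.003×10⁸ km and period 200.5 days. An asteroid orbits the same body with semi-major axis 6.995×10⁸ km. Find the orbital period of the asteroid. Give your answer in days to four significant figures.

Kepler's third law: T² ∝ a³, so T₂ = T₁ (a₂/a₁)^(3/2).
a₂/a₁ = 6.974, (a₂/a₁)^(3/2) = 18.42.
T₂ = 200.5 × 18.42 = 3693 days.

T₂ ≈ 3693 days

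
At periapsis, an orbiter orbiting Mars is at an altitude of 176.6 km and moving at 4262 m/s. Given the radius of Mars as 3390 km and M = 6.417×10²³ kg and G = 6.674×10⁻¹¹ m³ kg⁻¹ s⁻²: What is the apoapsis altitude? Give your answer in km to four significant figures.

μ = GM = 6.674×10⁻¹¹ × 6.417×10²³ = 4.283×10¹³ m³/s².
r_p = 3390 + 176.6 = 3566.6 km = 3.567×10⁶ m.
Specific energy ε = v²/2 − μ/r = -2.925×10⁶ J/kg, so a = −μ/(2ε) = 7.320×10⁶ m.
The apsides satisfy r_p + r_a = 2a, so the apoapsis radius is 2a − r_p = 1.107×10⁷ m = 11073 km.
Apoapsis altitude = 11073 − 3390 = 7682.7 km.

apoapsis altitude ≈ 7683 km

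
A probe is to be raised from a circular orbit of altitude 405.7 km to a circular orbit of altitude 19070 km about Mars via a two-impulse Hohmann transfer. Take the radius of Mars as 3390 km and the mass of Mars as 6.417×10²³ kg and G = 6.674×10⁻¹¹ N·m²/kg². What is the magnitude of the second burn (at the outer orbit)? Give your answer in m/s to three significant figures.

Δv ≈ 638 m/s

μ = GM = 6.674×10⁻¹¹ × 6.417×10²³ = 4.283×10¹³ m³/s².
r₁ = 3390 + 405.7 = 3795.7 km = 3.7957×10⁶ m.
r₂ = 3390 + 19070 = 22460 km = 2.2460×10⁷ m.
Transfer ellipse a_t = (r₁ + r₂)/2 = 1.313×10⁷ m.
At r₁: circular v_c1 = √(μ/r₁) = 3359 m/s; transfer-periapsis v_p = √[μ(2/r₁ − 1/a_t)] = 4394 m/s.
At r₂: circular v_c2 = √(μ/r₂) = 1381 m/s; transfer-apoapsis v_a = √[μ(2/r₂ − 1/a_t)] = 742.5 m/s.
Δv₂ = v_c2 − v_a = 638.4 m/s.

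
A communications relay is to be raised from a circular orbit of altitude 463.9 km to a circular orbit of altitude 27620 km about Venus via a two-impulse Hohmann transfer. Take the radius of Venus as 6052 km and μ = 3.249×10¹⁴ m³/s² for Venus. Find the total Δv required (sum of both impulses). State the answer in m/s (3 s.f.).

r₁ = 6052 + 463.9 = 6515.9 km = 6.5159×10⁶ m.
r₂ = 6052 + 27620 = 33672 km = 3.3672×10⁷ m.
Transfer ellipse a_t = (r₁ + r₂)/2 = 2.009×10⁷ m.
At r₁: circular v_c1 = √(μ/r₁) = 7061 m/s; transfer-periapsis v_p = √[μ(2/r₁ − 1/a_t)] = 9141 m/s.
Δv₁ = v_p − v_c1 = 2080 m/s.
At r₂: circular v_c2 = √(μ/r₂) = 3106 m/s; transfer-apoapsis v_a = √[μ(2/r₂ − 1/a_t)] = 1769 m/s.
Δv₂ = v_c2 − v_a = 1337 m/s.
Total Δv = Δv₁ + Δv₂ = 3417 m/s.

Δv_total ≈ 3420 m/s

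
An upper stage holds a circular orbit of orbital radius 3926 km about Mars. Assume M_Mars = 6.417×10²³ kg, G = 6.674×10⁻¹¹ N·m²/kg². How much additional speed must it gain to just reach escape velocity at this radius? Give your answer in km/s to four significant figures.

μ = GM = 6.674×10⁻¹¹ × 6.417×10²³ = 4.283×10¹³ m³/s².
r = 3926 km = 3.926×10⁶ m.
Circular speed v_c = √(μ/r) = 3303 m/s.
Escape speed v_esc = √(2μ/r) = √2 × v_c = 4671 m/s.
Δv = v_esc − v_c = 1368 m/s = 1.368 km/s.

Δv ≈ 1.368 km/s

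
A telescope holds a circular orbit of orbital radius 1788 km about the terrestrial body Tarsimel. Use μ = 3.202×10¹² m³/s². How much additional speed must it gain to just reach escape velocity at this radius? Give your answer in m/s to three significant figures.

Δv ≈ 554 m/s

r = 1788 km = 1.788×10⁶ m.
Circular speed v_c = √(μ/r) = 1338 m/s.
Escape speed v_esc = √(2μ/r) = √2 × v_c = 1893 m/s.
Δv = v_esc − v_c = 554.3 m/s.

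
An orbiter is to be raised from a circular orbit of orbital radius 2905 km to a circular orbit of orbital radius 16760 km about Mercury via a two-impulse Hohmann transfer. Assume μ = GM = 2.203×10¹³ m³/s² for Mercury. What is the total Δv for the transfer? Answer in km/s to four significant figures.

r₁ = 2905 km = 2.905×10⁶ m.
r₂ = 16760 km = 1.676×10⁷ m.
Transfer ellipse a_t = (r₁ + r₂)/2 = 9.832×10⁶ m.
At r₁: circular v_c1 = √(μ/r₁) = 2754 m/s; transfer-periherm v_p = √[μ(2/r₁ − 1/a_t)] = 3595 m/s.
Δv₁ = v_p − v_c1 = 841.5 m/s.
At r₂: circular v_c2 = √(μ/r₂) = 1146 m/s; transfer-apoherm v_a = √[μ(2/r₂ − 1/a_t)] = 623.2 m/s.
Δv₂ = v_c2 − v_a = 523.3 m/s.
Total Δv = Δv₁ + Δv₂ = 1365 m/s = 1.365 km/s.

Δv_total ≈ 1.365 km/s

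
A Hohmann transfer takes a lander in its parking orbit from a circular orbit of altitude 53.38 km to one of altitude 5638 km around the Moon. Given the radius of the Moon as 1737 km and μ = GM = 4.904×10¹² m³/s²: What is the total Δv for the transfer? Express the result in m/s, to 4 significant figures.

r₁ = 1737 + 53.38 = 1790.4 km = 1.7904×10⁶ m.
r₂ = 1737 + 5638 = 7375.0 km = 7.3750×10⁶ m.
Transfer ellipse a_t = (r₁ + r₂)/2 = 4.583×10⁶ m.
At r₁: circular v_c1 = √(μ/r₁) = 1655 m/s; transfer-perilune v_p = √[μ(2/r₁ − 1/a_t)] = 2100 m/s.
Δv₁ = v_p − v_c1 = 444.5 m/s.
At r₂: circular v_c2 = √(μ/r₂) = 815.4 m/s; transfer-apolune v_a = √[μ(2/r₂ − 1/a_t)] = 509.7 m/s.
Δv₂ = v_c2 − v_a = 305.8 m/s.
Total Δv = Δv₁ + Δv₂ = 750.3 m/s.

Δv_total ≈ 750.3 m/s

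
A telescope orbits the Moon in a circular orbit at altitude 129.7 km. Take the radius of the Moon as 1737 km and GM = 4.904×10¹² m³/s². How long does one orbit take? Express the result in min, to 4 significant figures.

T ≈ 120.6 min

r = 1737 + 129.7 = 1866.7 km = 1.8667×10⁶ m.
Kepler's third law: T = 2π√(r³/μ) = 2π√((1.867×10⁶)³ / 4.904×10¹²).
r³/μ = 1.326×10⁶ s², so T = 2π × 1.152×10³ = 7.236×10³ s.
Converting: 7.236×10³ s ÷ 60.00 = 120.6 min.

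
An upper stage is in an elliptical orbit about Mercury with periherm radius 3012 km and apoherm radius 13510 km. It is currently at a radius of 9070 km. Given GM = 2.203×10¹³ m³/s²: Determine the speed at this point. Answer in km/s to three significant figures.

Semi-major axis a = (r_p + r_a)/2 = 8261.0 km = 8.261×10⁶ m.
Vis-viva: v² = μ(2/r − 1/a) = 2.203×10¹³ × (2.205×10⁻⁷ − 1.211×10⁻⁷) = 2.191×10⁶ m²/s².
v = 1480 m/s = 1.480 km/s.

v ≈ 1.48 km/s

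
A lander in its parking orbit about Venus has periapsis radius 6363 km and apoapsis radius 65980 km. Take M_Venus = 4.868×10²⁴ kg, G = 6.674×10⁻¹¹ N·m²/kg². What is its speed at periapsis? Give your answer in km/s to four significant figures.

μ = GM = 6.674×10⁻¹¹ × 4.868×10²⁴ = 3.249×10¹⁴ m³/s².
Semi-major axis a = (r_p + r_a)/2 = 36172 km = 3.617×10⁷ m.
Vis-viva: v² = μ(2/r − 1/a) = 3.249×10¹⁴ × (3.143×10⁻⁷ − 2.765×10⁻⁸) = 9.314×10⁷ m²/s².
v = 9651 m/s = 9.651 km/s.

v ≈ 9.651 km/s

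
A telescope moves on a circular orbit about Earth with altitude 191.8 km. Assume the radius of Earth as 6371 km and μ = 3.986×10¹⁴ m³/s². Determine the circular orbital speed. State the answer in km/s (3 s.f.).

v ≈ 7.79 km/s

r = 6371 + 191.8 = 6562.8 km = 6.5628×10⁶ m.
For a circular orbit v = √(μ/r) = √(3.986×10¹⁴ / 6.563×10⁶) = √(6.074×10⁷) = 7793 m/s.
That is 7.793 km/s.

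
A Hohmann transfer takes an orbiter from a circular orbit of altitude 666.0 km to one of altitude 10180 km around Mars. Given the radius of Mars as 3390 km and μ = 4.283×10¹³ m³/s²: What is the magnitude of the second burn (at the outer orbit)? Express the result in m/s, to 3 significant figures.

r₁ = 3390 + 666.0 = 4056.0 km = 4.0560×10⁶ m.
r₂ = 3390 + 10180 = 13570 km = 1.3570×10⁷ m.
Transfer ellipse a_t = (r₁ + r₂)/2 = 8.813×10⁶ m.
At r₁: circular v_c1 = √(μ/r₁) = 3250 m/s; transfer-periapsis v_p = √[μ(2/r₁ − 1/a_t)] = 4032 m/s.
At r₂: circular v_c2 = √(μ/r₂) = 1777 m/s; transfer-apoapsis v_a = √[μ(2/r₂ − 1/a_t)] = 1205 m/s.
Δv₂ = v_c2 − v_a = 571.3 m/s.

Δv ≈ 571 m/s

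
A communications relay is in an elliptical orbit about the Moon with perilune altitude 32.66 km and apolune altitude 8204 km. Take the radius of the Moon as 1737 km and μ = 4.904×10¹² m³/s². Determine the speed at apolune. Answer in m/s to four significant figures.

v ≈ 386.1 m/s

r_p = 1737 + 32.66 = 1769.7 km = 1.7697×10⁶ m.
r_a = 1737 + 8204 = 9941.0 km = 9.9410×10⁶ m.
Semi-major axis a = (r_p + r_a)/2 = 5855.3 km = 5.855×10⁶ m.
Vis-viva: v² = μ(2/r − 1/a) = 4.904×10¹² × (2.012×10⁻⁷ − 1.708×10⁻⁷) = 1.491×10⁵ m²/s².
v = 386.1 m/s.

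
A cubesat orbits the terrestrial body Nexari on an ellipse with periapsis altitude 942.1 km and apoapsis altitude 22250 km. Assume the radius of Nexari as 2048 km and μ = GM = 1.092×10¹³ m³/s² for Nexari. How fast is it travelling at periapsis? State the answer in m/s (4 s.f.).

v ≈ 2550 m/s

r_p = 2048 + 942.1 = 2990.1 km = 2.9901×10⁶ m.
r_a = 2048 + 22250 = 24298 km = 2.4298×10⁷ m.
Semi-major axis a = (r_p + r_a)/2 = 13644 km = 1.364×10⁷ m.
Vis-viva: v² = μ(2/r − 1/a) = 1.092×10¹³ × (6.689×10⁻⁷ − 7.329×10⁻⁸) = 6.504×10⁶ m²/s².
v = 2550 m/s.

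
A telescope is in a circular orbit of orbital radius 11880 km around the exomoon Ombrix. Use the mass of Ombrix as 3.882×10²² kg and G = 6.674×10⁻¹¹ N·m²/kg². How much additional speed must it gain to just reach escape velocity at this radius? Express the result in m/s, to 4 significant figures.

μ = GM = 6.674×10⁻¹¹ × 3.882×10²² = 2.591×10¹² m³/s².
r = 11880 km = 1.188×10⁷ m.
Circular speed v_c = √(μ/r) = 467.0 m/s.
Escape speed v_esc = √(2μ/r) = √2 × v_c = 660.4 m/s.
Δv = v_esc − v_c = 193.4 m/s.

Δv ≈ 193.4 m/s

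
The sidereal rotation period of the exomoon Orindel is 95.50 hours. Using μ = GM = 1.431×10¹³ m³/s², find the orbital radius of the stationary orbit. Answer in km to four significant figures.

r_sync ≈ 34990 km

T = 95.50 hours = 3.438×10⁵ s.
A synchronous orbit has period T, so by Kepler's third law a = (μT²/4π²)^(1/3).
μT²/4π² = 1.431×10¹³ × (3.438×10⁵)² / 39.48 = 4.284×10²² m³.
a = 3.499×10⁷ m = 34992 km.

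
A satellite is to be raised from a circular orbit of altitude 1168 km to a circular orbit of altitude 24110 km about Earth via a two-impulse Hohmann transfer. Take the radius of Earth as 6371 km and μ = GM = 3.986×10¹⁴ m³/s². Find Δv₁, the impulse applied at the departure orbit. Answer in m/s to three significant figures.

Δv ≈ 1940 m/s

r₁ = 6371 + 1168 = 7539.0 km = 7.5390×10⁶ m.
r₂ = 6371 + 24110 = 30481 km = 3.0481×10⁷ m.
Transfer ellipse a_t = (r₁ + r₂)/2 = 1.901×10⁷ m.
At r₁: circular v_c1 = √(μ/r₁) = 7271 m/s; transfer-perigee v_p = √[μ(2/r₁ − 1/a_t)] = 9207 m/s.
Δv₁ = v_p − v_c1 = 1936 m/s.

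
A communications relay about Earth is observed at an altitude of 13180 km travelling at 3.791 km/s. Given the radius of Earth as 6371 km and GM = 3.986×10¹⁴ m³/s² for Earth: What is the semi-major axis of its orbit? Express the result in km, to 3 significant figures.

r = 6371 + 13180 = 19551 km = 1.955×10⁷ m.
Specific orbital energy ε = v²/2 − μ/r = (3791)²/2 − 3.986×10¹⁴/1.955×10⁷ = -1.320×10⁷ J/kg.
Since ε = −μ/(2a), a = −μ/(2ε) = 1.510×10⁷ m = 15096 km.

a ≈ 15100 km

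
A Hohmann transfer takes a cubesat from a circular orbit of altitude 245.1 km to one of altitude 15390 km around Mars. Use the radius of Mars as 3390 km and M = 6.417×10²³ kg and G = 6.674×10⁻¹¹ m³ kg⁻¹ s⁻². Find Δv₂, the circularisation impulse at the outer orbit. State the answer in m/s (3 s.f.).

μ = GM = 6.674×10⁻¹¹ × 6.417×10²³ = 4.283×10¹³ m³/s².
r₁ = 3390 + 245.1 = 3635.1 km = 3.6351×10⁶ m.
r₂ = 3390 + 15390 = 18780 km = 1.8780×10⁷ m.
Transfer ellipse a_t = (r₁ + r₂)/2 = 1.121×10⁷ m.
At r₁: circular v_c1 = √(μ/r₁) = 3432 m/s; transfer-periapsis v_p = √[μ(2/r₁ − 1/a_t)] = 4443 m/s.
At r₂: circular v_c2 = √(μ/r₂) = 1510 m/s; transfer-apoapsis v_a = √[μ(2/r₂ − 1/a_t)] = 860.0 m/s.
Δv₂ = v_c2 − v_a = 650.1 m/s.

Δv ≈ 650 m/s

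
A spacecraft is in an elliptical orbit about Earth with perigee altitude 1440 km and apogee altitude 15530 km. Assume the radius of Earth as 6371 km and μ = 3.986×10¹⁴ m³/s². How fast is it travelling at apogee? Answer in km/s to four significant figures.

r_p = 6371 + 1440 = 7811.0 km = 7.8110×10⁶ m.
r_a = 6371 + 15530 = 21901 km = 2.1901×10⁷ m.
Semi-major axis a = (r_p + r_a)/2 = 14856 km = 1.486×10⁷ m.
Vis-viva: v² = μ(2/r − 1/a) = 3.986×10¹⁴ × (9.132×10⁻⁸ − 6.731×10⁻⁸) = 9.569×10⁶ m²/s².
v = 3093 m/s = 3.093 km/s.

v ≈ 3.093 km/s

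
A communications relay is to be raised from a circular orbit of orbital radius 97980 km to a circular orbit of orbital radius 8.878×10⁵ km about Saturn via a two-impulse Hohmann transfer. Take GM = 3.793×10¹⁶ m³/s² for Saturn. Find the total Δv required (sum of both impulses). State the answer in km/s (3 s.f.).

Δv_total ≈ 10.4 km/s

r₁ = 97980 km = 9.798×10⁷ m.
r₂ = 8.878×10⁵ km = 8.878×10⁸ m.
Transfer ellipse a_t = (r₁ + r₂)/2 = 4.929×10⁸ m.
At r₁: circular v_c1 = √(μ/r₁) = 19680 m/s; transfer-perikrone v_p = √[μ(2/r₁ − 1/a_t)] = 26410 m/s.
Δv₁ = v_p − v_c1 = 6731 m/s.
At r₂: circular v_c2 = √(μ/r₂) = 6536 m/s; transfer-apokrone v_a = √[μ(2/r₂ − 1/a_t)] = 2914 m/s.
Δv₂ = v_c2 − v_a = 3622 m/s.
Total Δv = Δv₁ + Δv₂ = 10350 m/s = 10.35 km/s.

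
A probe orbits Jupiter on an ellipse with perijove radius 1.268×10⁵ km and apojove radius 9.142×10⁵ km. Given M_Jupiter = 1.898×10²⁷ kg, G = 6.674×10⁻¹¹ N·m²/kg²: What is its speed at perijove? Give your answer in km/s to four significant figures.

v ≈ 41.89 km/s

μ = GM = 6.674×10⁻¹¹ × 1.898×10²⁷ = 1.267×10¹⁷ m³/s².
Semi-major axis a = (r_p + r_a)/2 = 5.2050×10⁵ km = 5.205×10⁸ m.
Vis-viva: v² = μ(2/r − 1/a) = 1.267×10¹⁷ × (1.577×10⁻⁸ − 1.921×10⁻⁹) = 1.755×10⁹ m²/s².
v = 41890 m/s = 41.89 km/s.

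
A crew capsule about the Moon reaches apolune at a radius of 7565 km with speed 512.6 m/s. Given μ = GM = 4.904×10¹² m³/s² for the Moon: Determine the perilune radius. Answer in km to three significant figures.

r_a = 7.565×10⁶ m.
Specific energy ε = v²/2 − μ/r = -5.169×10⁵ J/kg, so a = −μ/(2ε) = 4.744×10⁶ m.
The apsides satisfy r_p + r_a = 2a, so the perilune radius is 2a − r_a = 1.923×10⁶ m = 1922.9 km.

perilune radius ≈ 1920 km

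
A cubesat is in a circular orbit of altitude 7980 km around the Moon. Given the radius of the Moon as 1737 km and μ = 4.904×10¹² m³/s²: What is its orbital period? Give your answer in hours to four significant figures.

r = 1737 + 7980 = 9717.0 km = 9.7170×10⁶ m.
Kepler's third law: T = 2π√(r³/μ) = 2π√((9.717×10⁶)³ / 4.904×10¹²).
r³/μ = 1.871×10⁸ s², so T = 2π × 1.368×10⁴ = 8.594×10⁴ s.
Converting: 8.594×10⁴ s ÷ 3600 = 23.87 hours.

T ≈ 23.87 hours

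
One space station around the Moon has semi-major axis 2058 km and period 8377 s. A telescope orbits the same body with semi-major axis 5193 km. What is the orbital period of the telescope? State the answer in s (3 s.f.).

Kepler's third law: T² ∝ a³, so T₂ = T₁ (a₂/a₁)^(3/2).
a₂/a₁ = 2.523, (a₂/a₁)^(3/2) = 4.008.
T₂ = 8377 × 4.008 = 33580 s.

T₂ ≈ 33600 s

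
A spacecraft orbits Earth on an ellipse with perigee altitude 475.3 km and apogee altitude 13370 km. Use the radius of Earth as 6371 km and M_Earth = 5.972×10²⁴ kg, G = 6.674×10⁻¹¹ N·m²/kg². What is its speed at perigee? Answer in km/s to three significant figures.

μ = GM = 6.674×10⁻¹¹ × 5.972×10²⁴ = 3.986×10¹⁴ m³/s².
r_p = 6371 + 475.3 = 6846.3 km = 6.8463×10⁶ m.
r_a = 6371 + 13370 = 19741 km = 1.9741×10⁷ m.
Semi-major axis a = (r_p + r_a)/2 = 13294 km = 1.329×10⁷ m.
Vis-viva: v² = μ(2/r − 1/a) = 3.986×10¹⁴ × (2.921×10⁻⁷ − 7.522×10⁻⁸) = 8.645×10⁷ m²/s².
v = 9298 m/s = 9.298 km/s.

v ≈ 9.30 km/s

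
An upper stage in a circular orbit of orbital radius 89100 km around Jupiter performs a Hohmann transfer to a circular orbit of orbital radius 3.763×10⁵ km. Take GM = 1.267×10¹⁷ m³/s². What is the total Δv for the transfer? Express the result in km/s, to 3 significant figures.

Δv_total ≈ 17.2 km/s

r₁ = 89100 km = 8.910×10⁷ m.
r₂ = 3.763×10⁵ km = 3.763×10⁸ m.
Transfer ellipse a_t = (r₁ + r₂)/2 = 2.327×10⁸ m.
At r₁: circular v_c1 = √(μ/r₁) = 37710 m/s; transfer-perijove v_p = √[μ(2/r₁ − 1/a_t)] = 47950 m/s.
Δv₁ = v_p − v_c1 = 10240 m/s.
At r₂: circular v_c2 = √(μ/r₂) = 18350 m/s; transfer-apojove v_a = √[μ(2/r₂ − 1/a_t)] = 11350 m/s.
Δv₂ = v_c2 − v_a = 6995 m/s.
Total Δv = Δv₁ + Δv₂ = 17240 m/s = 17.24 km/s.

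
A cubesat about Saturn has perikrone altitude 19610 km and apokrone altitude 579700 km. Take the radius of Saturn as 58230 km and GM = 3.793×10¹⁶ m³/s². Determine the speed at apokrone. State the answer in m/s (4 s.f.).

r_p = 58230 + 19610 = 77840 km = 7.7840×10⁷ m.
r_a = 58230 + 579700 = 637930 km = 6.3793×10⁸ m.
Semi-major axis a = (r_p + r_a)/2 = 3.5788×10⁵ km = 3.579×10⁸ m.
Vis-viva: v² = μ(2/r − 1/a) = 3.793×10¹⁶ × (3.135×10⁻⁹ − 2.794×10⁻⁹) = 1.293×10⁷ m²/s².
v = 3596 m/s.

v ≈ 3596 m/s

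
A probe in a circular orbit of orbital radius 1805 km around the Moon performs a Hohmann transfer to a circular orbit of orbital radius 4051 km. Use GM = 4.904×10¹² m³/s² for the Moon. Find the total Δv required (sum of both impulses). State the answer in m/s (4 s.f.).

r₁ = 1805 km = 1.805×10⁶ m.
r₂ = 4051 km = 4.051×10⁶ m.
Transfer ellipse a_t = (r₁ + r₂)/2 = 2.928×10⁶ m.
At r₁: circular v_c1 = √(μ/r₁) = 1648 m/s; transfer-perilune v_p = √[μ(2/r₁ − 1/a_t)] = 1939 m/s.
Δv₁ = v_p − v_c1 = 290.5 m/s.
At r₂: circular v_c2 = √(μ/r₂) = 1100 m/s; transfer-apolune v_a = √[μ(2/r₂ − 1/a_t)] = 863.9 m/s.
Δv₂ = v_c2 − v_a = 236.4 m/s.
Total Δv = Δv₁ + Δv₂ = 526.9 m/s.

Δv_total ≈ 526.9 m/s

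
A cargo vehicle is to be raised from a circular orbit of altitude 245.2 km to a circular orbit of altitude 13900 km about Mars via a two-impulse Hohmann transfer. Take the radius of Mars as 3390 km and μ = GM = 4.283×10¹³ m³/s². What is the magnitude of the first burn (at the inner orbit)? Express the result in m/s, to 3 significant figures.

r₁ = 3390 + 245.2 = 3635.2 km = 3.6352×10⁶ m.
r₂ = 3390 + 13900 = 17290 km = 1.7290×10⁷ m.
Transfer ellipse a_t = (r₁ + r₂)/2 = 1.046×10⁷ m.
At r₁: circular v_c1 = √(μ/r₁) = 3432 m/s; transfer-periapsis v_p = √[μ(2/r₁ − 1/a_t)] = 4413 m/s.
Δv₁ = v_p − v_c1 = 980.0 m/s.

Δv ≈ 980 m/s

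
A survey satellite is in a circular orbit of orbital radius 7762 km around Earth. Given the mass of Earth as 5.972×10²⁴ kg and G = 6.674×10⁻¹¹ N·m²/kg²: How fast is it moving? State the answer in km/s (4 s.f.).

v ≈ 7.166 km/s

μ = GM = 6.674×10⁻¹¹ × 5.972×10²⁴ = 3.986×10¹⁴ m³/s².
r = 7762 km = 7.762×10⁶ m.
For a circular orbit v = √(μ/r) = √(3.986×10¹⁴ / 7.762×10⁶) = √(5.135×10⁷) = 7166 m/s.
That is 7.166 km/s.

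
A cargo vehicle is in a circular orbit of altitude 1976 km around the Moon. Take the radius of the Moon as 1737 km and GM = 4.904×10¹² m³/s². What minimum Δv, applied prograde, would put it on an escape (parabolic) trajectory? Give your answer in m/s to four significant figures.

r = 1737 + 1976 = 3713.0 km = 3.7130×10⁶ m.
Circular speed v_c = √(μ/r) = 1149 m/s.
Escape speed v_esc = √(2μ/r) = √2 × v_c = 1625 m/s.
Δv = v_esc − v_c = 476.0 m/s.

Δv ≈ 476.0 m/s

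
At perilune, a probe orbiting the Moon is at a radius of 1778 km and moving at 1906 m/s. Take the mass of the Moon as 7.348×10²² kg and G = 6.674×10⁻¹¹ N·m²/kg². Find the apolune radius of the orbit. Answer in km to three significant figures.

μ = GM = 6.674×10⁻¹¹ × 7.348×10²² = 4.904×10¹² m³/s².
r_p = 1.778×10⁶ m.
Specific energy ε = v²/2 − μ/r = -9.418×10⁵ J/kg, so a = −μ/(2ε) = 2.604×10⁶ m.
The apsides satisfy r_p + r_a = 2a, so the apolune radius is 2a − r_p = 3.429×10⁶ m = 3429.3 km.

apolune radius ≈ 3430 km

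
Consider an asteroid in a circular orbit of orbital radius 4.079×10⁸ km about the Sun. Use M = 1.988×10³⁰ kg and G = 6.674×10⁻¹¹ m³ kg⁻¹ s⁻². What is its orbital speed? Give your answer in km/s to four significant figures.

v ≈ 18.04 km/s

μ = GM = 6.674×10⁻¹¹ × 1.988×10³⁰ = 1.327×10²⁰ m³/s².
r = 4.079×10⁸ km = 4.079×10¹¹ m.
For a circular orbit v = √(μ/r) = √(1.327×10²⁰ / 4.079×10¹¹) = √(3.253×10⁸) = 18040 m/s.
That is 18.04 km/s.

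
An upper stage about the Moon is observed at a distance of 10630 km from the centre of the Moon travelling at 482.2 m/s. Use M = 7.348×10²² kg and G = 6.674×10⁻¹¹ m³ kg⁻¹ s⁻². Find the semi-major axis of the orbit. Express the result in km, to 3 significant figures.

μ = GM = 6.674×10⁻¹¹ × 7.348×10²² = 4.904×10¹² m³/s².
r = 1.063×10⁷ m.
Vis-viva rearranged: 1/a = 2/r − v²/μ = 1.881×10⁻⁷ − 4.741×10⁻⁸ = 1.407×10⁻⁷ m⁻¹.
a = 7.106×10⁶ m = 7105.6 km.

a ≈ 7110 km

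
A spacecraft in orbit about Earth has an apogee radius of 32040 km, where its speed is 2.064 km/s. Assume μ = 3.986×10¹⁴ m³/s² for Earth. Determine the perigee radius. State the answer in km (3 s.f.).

r_a = 3.204×10⁷ m.
Specific energy ε = v²/2 − μ/r = -1.031×10⁷ J/kg, so a = −μ/(2ε) = 1.933×10⁷ m.
The apsides satisfy r_p + r_a = 2a, so the perigee radius is 2a − r_a = 6.619×10⁶ m = 6619.1 km.

perigee radius ≈ 6620 km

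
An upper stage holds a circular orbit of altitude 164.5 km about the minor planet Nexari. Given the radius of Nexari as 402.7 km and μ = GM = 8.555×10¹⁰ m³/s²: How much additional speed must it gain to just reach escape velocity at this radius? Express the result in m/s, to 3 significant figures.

r = 402.7 + 164.5 = 567.20 km = 5.6720×10⁵ m.
Circular speed v_c = √(μ/r) = 388.4 m/s.
Escape speed v_esc = √(2μ/r) = √2 × v_c = 549.2 m/s.
Δv = v_esc − v_c = 160.9 m/s.

Δv ≈ 161 m/s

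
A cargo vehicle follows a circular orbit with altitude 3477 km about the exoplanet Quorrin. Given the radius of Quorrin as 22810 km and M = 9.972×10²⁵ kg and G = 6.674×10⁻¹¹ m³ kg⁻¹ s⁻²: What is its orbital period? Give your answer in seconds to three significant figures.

T ≈ 10400 seconds

μ = GM = 6.674×10⁻¹¹ × 9.972×10²⁵ = 6.655×10¹⁵ m³/s².
r = 22810 + 3477 = 26287 km = 2.6287×10⁷ m.
Kepler's third law: T = 2π√(r³/μ) = 2π√((2.629×10⁷)³ / 6.655×10¹⁵).
r³/μ = 2.729×10⁶ s², so T = 2π × 1.652×10³ = 1.038×10⁴ s.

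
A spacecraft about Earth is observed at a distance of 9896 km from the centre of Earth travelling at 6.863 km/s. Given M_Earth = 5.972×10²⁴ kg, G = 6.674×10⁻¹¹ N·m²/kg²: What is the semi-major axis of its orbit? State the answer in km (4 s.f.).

μ = GM = 6.674×10⁻¹¹ × 5.972×10²⁴ = 3.986×10¹⁴ m³/s².
r = 9.896×10⁶ m.
Vis-viva rearranged: 1/a = 2/r − v²/μ = 2.021×10⁻⁷ − 1.182×10⁻⁷ = 8.393×10⁻⁸ m⁻¹.
a = 1.191×10⁷ m = 11915 km.

a ≈ 11910 km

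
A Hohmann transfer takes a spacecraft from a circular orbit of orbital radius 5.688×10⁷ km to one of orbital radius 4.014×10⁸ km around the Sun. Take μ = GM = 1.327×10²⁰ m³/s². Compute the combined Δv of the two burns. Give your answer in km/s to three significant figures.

r₁ = 5.688×10⁷ km = 5.688×10¹⁰ m.
r₂ = 4.014×10⁸ km = 4.014×10¹¹ m.
Transfer ellipse a_t = (r₁ + r₂)/2 = 2.291×10¹¹ m.
At r₁: circular v_c1 = √(μ/r₁) = 48300 m/s; transfer-perihelion v_p = √[μ(2/r₁ − 1/a_t)] = 63930 m/s.
Δv₁ = v_p − v_c1 = 15630 m/s.
At r₂: circular v_c2 = √(μ/r₂) = 18180 m/s; transfer-aphelion v_a = √[μ(2/r₂ − 1/a_t)] = 9059 m/s.
Δv₂ = v_c2 − v_a = 9123 m/s.
Total Δv = Δv₁ + Δv₂ = 24750 m/s = 24.75 km/s.

Δv_total ≈ 24.8 km/s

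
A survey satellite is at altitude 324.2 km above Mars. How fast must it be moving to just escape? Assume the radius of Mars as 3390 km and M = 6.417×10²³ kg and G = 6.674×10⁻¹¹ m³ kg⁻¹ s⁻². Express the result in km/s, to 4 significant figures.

v_esc ≈ 4.802 km/s

μ = GM = 6.674×10⁻¹¹ × 6.417×10²³ = 4.283×10¹³ m³/s².
r = 3390 + 324.2 = 3714.2 km = 3.7142×10⁶ m.
Escape speed v_esc = √(2μ/r) = √(2 × 4.283×10¹³ / 3.714×10⁶) = √(2.306×10⁷) = 4802 m/s.
= 4.802 km/s.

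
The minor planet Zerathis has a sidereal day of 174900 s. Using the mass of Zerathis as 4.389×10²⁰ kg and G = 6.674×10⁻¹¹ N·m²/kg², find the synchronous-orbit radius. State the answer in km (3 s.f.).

r_sync ≈ 2830 km

μ = GM = 6.674×10⁻¹¹ × 4.389×10²⁰ = 2.929×10¹⁰ m³/s².
A synchronous orbit has period T, so by Kepler's third law a = (μT²/4π²)^(1/3).
μT²/4π² = 2.929×10¹⁰ × (1.749×10⁵)² / 39.48 = 2.270×10¹⁹ m³.
a = 2.831×10⁶ m = 2831.3 km.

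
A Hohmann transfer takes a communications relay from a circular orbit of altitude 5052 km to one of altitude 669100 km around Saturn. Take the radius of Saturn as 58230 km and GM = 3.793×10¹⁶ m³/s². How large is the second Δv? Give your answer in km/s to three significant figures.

r₁ = 58230 + 5052 = 63282 km = 6.3282×10⁷ m.
r₂ = 58230 + 669100 = 727330 km = 7.2733×10⁸ m.
Transfer ellipse a_t = (r₁ + r₂)/2 = 3.953×10⁸ m.
At r₁: circular v_c1 = √(μ/r₁) = 24480 m/s; transfer-perikrone v_p = √[μ(2/r₁ − 1/a_t)] = 33210 m/s.
At r₂: circular v_c2 = √(μ/r₂) = 7221 m/s; transfer-apokrone v_a = √[μ(2/r₂ − 1/a_t)] = 2889 m/s.
Δv₂ = v_c2 − v_a = 4332 m/s.
= 4.332 km/s.

Δv ≈ 4.33 km/s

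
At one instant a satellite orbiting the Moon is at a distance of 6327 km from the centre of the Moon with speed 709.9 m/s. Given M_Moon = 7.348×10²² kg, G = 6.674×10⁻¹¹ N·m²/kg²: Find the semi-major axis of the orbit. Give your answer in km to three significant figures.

a ≈ 4690 km

μ = GM = 6.674×10⁻¹¹ × 7.348×10²² = 4.904×10¹² m³/s².
r = 6.327×10⁶ m.
Specific orbital energy ε = v²/2 − μ/r = (709.9)²/2 − 4.904×10¹²/6.327×10⁶ = -5.231×10⁵ J/kg.
Since ε = −μ/(2a), a = −μ/(2ε) = 4.687×10⁶ m = 4687.3 km.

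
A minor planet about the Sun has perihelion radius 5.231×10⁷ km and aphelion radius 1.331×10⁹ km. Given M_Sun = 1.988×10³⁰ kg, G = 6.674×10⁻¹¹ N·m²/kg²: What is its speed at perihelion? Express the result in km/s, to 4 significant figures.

v ≈ 69.86 km/s

μ = GM = 6.674×10⁻¹¹ × 1.988×10³⁰ = 1.327×10²⁰ m³/s².
Semi-major axis a = (r_p + r_a)/2 = 6.9166×10⁸ km = 6.917×10¹¹ m.
Vis-viva: v² = μ(2/r − 1/a) = 1.327×10²⁰ × (3.823×10⁻¹¹ − 1.446×10⁻¹²) = 4.881×10⁹ m²/s².
v = 69860 m/s = 69.86 km/s.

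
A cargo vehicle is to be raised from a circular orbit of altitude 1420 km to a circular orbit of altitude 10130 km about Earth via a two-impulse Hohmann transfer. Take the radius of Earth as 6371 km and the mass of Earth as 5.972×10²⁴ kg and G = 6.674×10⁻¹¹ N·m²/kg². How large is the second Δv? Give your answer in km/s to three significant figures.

μ = GM = 6.674×10⁻¹¹ × 5.972×10²⁴ = 3.986×10¹⁴ m³/s².
r₁ = 6371 + 1420 = 7791.0 km = 7.7910×10⁶ m.
r₂ = 6371 + 10130 = 16501 km = 1.6501×10⁷ m.
Transfer ellipse a_t = (r₁ + r₂)/2 = 1.215×10⁷ m.
At r₁: circular v_c1 = √(μ/r₁) = 7152 m/s; transfer-perigee v_p = √[μ(2/r₁ − 1/a_t)] = 8337 m/s.
At r₂: circular v_c2 = √(μ/r₂) = 4915 m/s; transfer-apogee v_a = √[μ(2/r₂ − 1/a_t)] = 3936 m/s.
Δv₂ = v_c2 − v_a = 978.5 m/s.
= 0.9785 km/s.

Δv ≈ 0.979 km/s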